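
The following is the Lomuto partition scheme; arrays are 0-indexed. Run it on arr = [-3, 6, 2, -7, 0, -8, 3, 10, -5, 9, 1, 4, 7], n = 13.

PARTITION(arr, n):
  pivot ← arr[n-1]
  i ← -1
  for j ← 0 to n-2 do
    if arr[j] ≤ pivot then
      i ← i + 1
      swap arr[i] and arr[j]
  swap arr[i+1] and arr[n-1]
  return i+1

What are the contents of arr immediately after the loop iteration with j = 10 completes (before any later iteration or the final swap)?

[-3, 6, 2, -7, 0, -8, 3, -5, 1, 9, 10, 4, 7]

pivot=7, i=-1
j=0: -3≤7, i=0, swap(0,0) ⇒ [-3, 6, 2, -7, 0, -8, 3, 10, -5, 9, 1, 4, 7]
j=1: 6≤7, i=1, swap(1,1) ⇒ [-3, 6, 2, -7, 0, -8, 3, 10, -5, 9, 1, 4, 7]
j=2: 2≤7, i=2, swap(2,2) ⇒ [-3, 6, 2, -7, 0, -8, 3, 10, -5, 9, 1, 4, 7]
j=3: -7≤7, i=3, swap(3,3) ⇒ [-3, 6, 2, -7, 0, -8, 3, 10, -5, 9, 1, 4, 7]
j=4: 0≤7, i=4, swap(4,4) ⇒ [-3, 6, 2, -7, 0, -8, 3, 10, -5, 9, 1, 4, 7]
j=5: -8≤7, i=5, swap(5,5) ⇒ [-3, 6, 2, -7, 0, -8, 3, 10, -5, 9, 1, 4, 7]
j=6: 3≤7, i=6, swap(6,6) ⇒ [-3, 6, 2, -7, 0, -8, 3, 10, -5, 9, 1, 4, 7]
j=7: 10>7, skip
j=8: -5≤7, i=7, swap(7,8) ⇒ [-3, 6, 2, -7, 0, -8, 3, -5, 10, 9, 1, 4, 7]
j=9: 9>7, skip
j=10: 1≤7, i=8, swap(8,10) ⇒ [-3, 6, 2, -7, 0, -8, 3, -5, 1, 9, 10, 4, 7]
(after j=10) arr = [-3, 6, 2, -7, 0, -8, 3, -5, 1, 9, 10, 4, 7]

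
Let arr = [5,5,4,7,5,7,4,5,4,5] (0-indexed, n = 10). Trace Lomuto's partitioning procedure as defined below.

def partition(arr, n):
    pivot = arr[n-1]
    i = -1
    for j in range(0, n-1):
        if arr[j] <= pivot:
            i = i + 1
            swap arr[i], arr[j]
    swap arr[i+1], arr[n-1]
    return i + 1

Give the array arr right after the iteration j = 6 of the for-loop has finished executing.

[5,5,4,5,4,7,7,5,4,5]

pivot = arr[9] = 5; i = -1
j=0: arr[0]=5 ≤ 5 → i=0, swap arr[0],arr[0] (no change) → [5,5,4,7,5,7,4,5,4,5]
j=1: arr[1]=5 ≤ 5 → i=1, swap arr[1],arr[1] (no change) → [5,5,4,7,5,7,4,5,4,5]
j=2: arr[2]=4 ≤ 5 → i=2, swap arr[2],arr[2] (no change) → [5,5,4,7,5,7,4,5,4,5]
j=3: arr[3]=7 > 5 → no swap
j=4: arr[4]=5 ≤ 5 → i=3, swap arr[3],arr[4] → [5,5,4,5,7,7,4,5,4,5]
j=5: arr[5]=7 > 5 → no swap
j=6: arr[6]=4 ≤ 5 → i=4, swap arr[4],arr[6] → [5,5,4,5,4,7,7,5,4,5]
(after j=6) arr = [5,5,4,5,4,7,7,5,4,5]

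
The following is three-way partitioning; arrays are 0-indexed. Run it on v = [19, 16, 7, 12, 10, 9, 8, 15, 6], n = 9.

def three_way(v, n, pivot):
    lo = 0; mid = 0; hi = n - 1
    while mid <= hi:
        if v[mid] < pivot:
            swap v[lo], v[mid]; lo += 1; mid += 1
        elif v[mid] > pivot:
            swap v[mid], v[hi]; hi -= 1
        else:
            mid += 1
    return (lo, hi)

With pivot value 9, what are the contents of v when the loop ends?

[6, 8, 7, 9, 10, 12, 15, 16, 19]

pivot = 9; lo=0, mid=0, hi=8
v[mid]=19>9: swap v[0],v[8]; hi=7 → [6, 16, 7, 12, 10, 9, 8, 15, 19]
v[mid]=6<9: swap v[0],v[0]; lo=1,mid=1 → [6, 16, 7, 12, 10, 9, 8, 15, 19]
v[mid]=16>9: swap v[1],v[7]; hi=6 → [6, 15, 7, 12, 10, 9, 8, 16, 19]
v[mid]=15>9: swap v[1],v[6]; hi=5 → [6, 8, 7, 12, 10, 9, 15, 16, 19]
v[mid]=8<9: swap v[1],v[1]; lo=2,mid=2 → [6, 8, 7, 12, 10, 9, 15, 16, 19]
v[mid]=7<9: swap v[2],v[2]; lo=3,mid=3 → [6, 8, 7, 12, 10, 9, 15, 16, 19]
v[mid]=12>9: swap v[3],v[5]; hi=4 → [6, 8, 7, 9, 10, 12, 15, 16, 19]
v[mid]=9=9: mid=4
v[mid]=10>9: swap v[4],v[4]; hi=3 → [6, 8, 7, 9, 10, 12, 15, 16, 19]
end: lo=3, hi=3; v = [6, 8, 7, 9, 10, 12, 15, 16, 19]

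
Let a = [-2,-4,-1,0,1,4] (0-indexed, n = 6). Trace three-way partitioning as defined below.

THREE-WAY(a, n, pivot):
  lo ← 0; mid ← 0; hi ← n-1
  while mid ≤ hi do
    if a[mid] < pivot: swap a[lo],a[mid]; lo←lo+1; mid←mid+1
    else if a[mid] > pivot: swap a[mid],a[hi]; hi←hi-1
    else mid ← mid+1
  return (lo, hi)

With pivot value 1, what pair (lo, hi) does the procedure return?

(4, 4)

lo=0 mid=0 hi=5
-2<1: swap(0,0), lo=1 mid=1 ⇒ [-2,-4,-1,0,1,4]
-4<1: swap(1,1), lo=2 mid=2 ⇒ [-2,-4,-1,0,1,4]
-1<1: swap(2,2), lo=3 mid=3 ⇒ [-2,-4,-1,0,1,4]
0<1: swap(3,3), lo=4 mid=4 ⇒ [-2,-4,-1,0,1,4]
1=1: mid=5
4>1: swap(5,5), hi=4 ⇒ [-2,-4,-1,0,1,4]
done. lo=4 hi=4; a=[-2,-4,-1,0,1,4]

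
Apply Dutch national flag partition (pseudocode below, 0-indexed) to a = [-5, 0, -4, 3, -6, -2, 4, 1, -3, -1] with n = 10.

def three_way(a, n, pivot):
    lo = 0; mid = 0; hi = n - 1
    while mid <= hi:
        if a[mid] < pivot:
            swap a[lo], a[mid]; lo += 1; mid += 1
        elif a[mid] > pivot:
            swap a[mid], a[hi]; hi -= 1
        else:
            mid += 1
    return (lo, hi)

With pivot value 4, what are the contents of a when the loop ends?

[-5, 0, -4, 3, -6, -2, 1, -3, -1, 4]

pivot = 4; lo=0, mid=0, hi=9
a[mid]=-5<4: swap a[0],a[0]; lo=1,mid=1 → [-5, 0, -4, 3, -6, -2, 4, 1, -3, -1]
a[mid]=0<4: swap a[1],a[1]; lo=2,mid=2 → [-5, 0, -4, 3, -6, -2, 4, 1, -3, -1]
a[mid]=-4<4: swap a[2],a[2]; lo=3,mid=3 → [-5, 0, -4, 3, -6, -2, 4, 1, -3, -1]
a[mid]=3<4: swap a[3],a[3]; lo=4,mid=4 → [-5, 0, -4, 3, -6, -2, 4, 1, -3, -1]
a[mid]=-6<4: swap a[4],a[4]; lo=5,mid=5 → [-5, 0, -4, 3, -6, -2, 4, 1, -3, -1]
a[mid]=-2<4: swap a[5],a[5]; lo=6,mid=6 → [-5, 0, -4, 3, -6, -2, 4, 1, -3, -1]
a[mid]=4=4: mid=7
a[mid]=1<4: swap a[6],a[7]; lo=7,mid=8 → [-5, 0, -4, 3, -6, -2, 1, 4, -3, -1]
a[mid]=-3<4: swap a[7],a[8]; lo=8,mid=9 → [-5, 0, -4, 3, -6, -2, 1, -3, 4, -1]
a[mid]=-1<4: swap a[8],a[9]; lo=9,mid=10 → [-5, 0, -4, 3, -6, -2, 1, -3, -1, 4]
end: lo=9, hi=9; a = [-5, 0, -4, 3, -6, -2, 1, -3, -1, 4]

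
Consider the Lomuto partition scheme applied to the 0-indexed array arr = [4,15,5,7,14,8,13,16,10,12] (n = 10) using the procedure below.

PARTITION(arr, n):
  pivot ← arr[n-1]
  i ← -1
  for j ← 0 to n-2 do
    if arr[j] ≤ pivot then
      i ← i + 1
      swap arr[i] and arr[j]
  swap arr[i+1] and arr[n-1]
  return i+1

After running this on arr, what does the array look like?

[4,5,7,8,10,12,13,16,14,15]

pivot=12, i=-1
j=0: 4≤12, i=0, swap(0,0) ⇒ [4,15,5,7,14,8,13,16,10,12]
j=1: 15>12, skip
j=2: 5≤12, i=1, swap(1,2) ⇒ [4,5,15,7,14,8,13,16,10,12]
j=3: 7≤12, i=2, swap(2,3) ⇒ [4,5,7,15,14,8,13,16,10,12]
j=4: 14>12, skip
j=5: 8≤12, i=3, swap(3,5) ⇒ [4,5,7,8,14,15,13,16,10,12]
j=6: 13>12, skip
j=7: 16>12, skip
j=8: 10≤12, i=4, swap(4,8) ⇒ [4,5,7,8,10,15,13,16,14,12]
swap(5,9) ⇒ [4,5,7,8,10,12,13,16,14,15]; return 5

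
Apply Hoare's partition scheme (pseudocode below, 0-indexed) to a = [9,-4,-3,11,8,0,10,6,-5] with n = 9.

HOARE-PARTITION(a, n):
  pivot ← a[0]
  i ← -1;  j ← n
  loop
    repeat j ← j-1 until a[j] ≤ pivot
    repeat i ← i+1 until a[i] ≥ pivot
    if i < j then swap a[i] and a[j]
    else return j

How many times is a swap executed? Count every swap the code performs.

pivot=9
j stops at 8 (-5), i stops at 0 (9); swap ⇒ [-5,-4,-3,11,8,0,10,6,9]
j stops at 7 (6), i stops at 3 (11); swap ⇒ [-5,-4,-3,6,8,0,10,11,9]
j stops at 5, i stops at 6; i≥j ⇒ return 5. a=[-5,-4,-3,6,8,0,10,11,9]

2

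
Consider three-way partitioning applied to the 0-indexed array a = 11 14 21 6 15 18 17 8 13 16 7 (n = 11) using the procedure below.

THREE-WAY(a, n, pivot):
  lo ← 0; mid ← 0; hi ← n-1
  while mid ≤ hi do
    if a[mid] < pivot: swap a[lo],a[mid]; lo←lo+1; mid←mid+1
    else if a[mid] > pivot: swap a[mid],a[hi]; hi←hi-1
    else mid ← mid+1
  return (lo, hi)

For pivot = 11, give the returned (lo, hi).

(3, 3)

pivot = 11; lo=0, mid=0, hi=10
a[mid]=11=11: mid=1
a[mid]=14>11: swap a[1],a[10]; hi=9 → 11 7 21 6 15 18 17 8 13 16 14
a[mid]=7<11: swap a[0],a[1]; lo=1,mid=2 → 7 11 21 6 15 18 17 8 13 16 14
a[mid]=21>11: swap a[2],a[9]; hi=8 → 7 11 16 6 15 18 17 8 13 21 14
a[mid]=16>11: swap a[2],a[8]; hi=7 → 7 11 13 6 15 18 17 8 16 21 14
a[mid]=13>11: swap a[2],a[7]; hi=6 → 7 11 8 6 15 18 17 13 16 21 14
a[mid]=8<11: swap a[1],a[2]; lo=2,mid=3 → 7 8 11 6 15 18 17 13 16 21 14
a[mid]=6<11: swap a[2],a[3]; lo=3,mid=4 → 7 8 6 11 15 18 17 13 16 21 14
a[mid]=15>11: swap a[4],a[6]; hi=5 → 7 8 6 11 17 18 15 13 16 21 14
a[mid]=17>11: swap a[4],a[5]; hi=4 → 7 8 6 11 18 17 15 13 16 21 14
a[mid]=18>11: swap a[4],a[4]; hi=3 → 7 8 6 11 18 17 15 13 16 21 14
end: lo=3, hi=3; a = 7 8 6 11 18 17 15 13 16 21 14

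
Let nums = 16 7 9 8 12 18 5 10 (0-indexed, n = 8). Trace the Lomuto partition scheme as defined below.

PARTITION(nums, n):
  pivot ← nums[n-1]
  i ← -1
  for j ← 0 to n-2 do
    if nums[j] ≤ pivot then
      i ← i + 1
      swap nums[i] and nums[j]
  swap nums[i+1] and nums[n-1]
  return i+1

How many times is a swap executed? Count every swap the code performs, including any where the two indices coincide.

5

pivot=10, i=-1
j=0: 16>10, skip
j=1: 7≤10, i=0, swap(0,1) ⇒ 7 16 9 8 12 18 5 10
j=2: 9≤10, i=1, swap(1,2) ⇒ 7 9 16 8 12 18 5 10
j=3: 8≤10, i=2, swap(2,3) ⇒ 7 9 8 16 12 18 5 10
j=4: 12>10, skip
j=5: 18>10, skip
j=6: 5≤10, i=3, swap(3,6) ⇒ 7 9 8 5 12 18 16 10
swap(4,7) ⇒ 7 9 8 5 10 18 16 12; return 4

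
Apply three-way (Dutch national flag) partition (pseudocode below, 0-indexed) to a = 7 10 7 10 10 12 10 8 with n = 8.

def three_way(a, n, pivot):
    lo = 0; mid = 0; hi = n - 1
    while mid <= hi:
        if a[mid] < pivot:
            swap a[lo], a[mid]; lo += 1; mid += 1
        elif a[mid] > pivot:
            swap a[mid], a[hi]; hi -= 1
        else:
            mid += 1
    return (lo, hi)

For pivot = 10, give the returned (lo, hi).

pivot = 10; lo=0, mid=0, hi=7
a[mid]=7<10: swap a[0],a[0]; lo=1,mid=1 → 7 10 7 10 10 12 10 8
a[mid]=10=10: mid=2
a[mid]=7<10: swap a[1],a[2]; lo=2,mid=3 → 7 7 10 10 10 12 10 8
a[mid]=10=10: mid=4
a[mid]=10=10: mid=5
a[mid]=12>10: swap a[5],a[7]; hi=6 → 7 7 10 10 10 8 10 12
a[mid]=8<10: swap a[2],a[5]; lo=3,mid=6 → 7 7 8 10 10 10 10 12
a[mid]=10=10: mid=7
end: lo=3, hi=6; a = 7 7 8 10 10 10 10 12

(3, 6)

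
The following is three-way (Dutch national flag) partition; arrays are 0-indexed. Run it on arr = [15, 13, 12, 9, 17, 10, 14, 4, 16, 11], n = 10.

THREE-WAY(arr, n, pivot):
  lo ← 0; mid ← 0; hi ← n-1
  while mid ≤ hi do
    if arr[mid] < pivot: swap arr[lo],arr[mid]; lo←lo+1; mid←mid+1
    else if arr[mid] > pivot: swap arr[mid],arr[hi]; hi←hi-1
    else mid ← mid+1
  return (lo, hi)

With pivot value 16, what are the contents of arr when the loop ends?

pivot = 16; lo=0, mid=0, hi=9
arr[mid]=15<16: swap arr[0],arr[0]; lo=1,mid=1 → [15, 13, 12, 9, 17, 10, 14, 4, 16, 11]
arr[mid]=13<16: swap arr[1],arr[1]; lo=2,mid=2 → [15, 13, 12, 9, 17, 10, 14, 4, 16, 11]
arr[mid]=12<16: swap arr[2],arr[2]; lo=3,mid=3 → [15, 13, 12, 9, 17, 10, 14, 4, 16, 11]
arr[mid]=9<16: swap arr[3],arr[3]; lo=4,mid=4 → [15, 13, 12, 9, 17, 10, 14, 4, 16, 11]
arr[mid]=17>16: swap arr[4],arr[9]; hi=8 → [15, 13, 12, 9, 11, 10, 14, 4, 16, 17]
arr[mid]=11<16: swap arr[4],arr[4]; lo=5,mid=5 → [15, 13, 12, 9, 11, 10, 14, 4, 16, 17]
arr[mid]=10<16: swap arr[5],arr[5]; lo=6,mid=6 → [15, 13, 12, 9, 11, 10, 14, 4, 16, 17]
arr[mid]=14<16: swap arr[6],arr[6]; lo=7,mid=7 → [15, 13, 12, 9, 11, 10, 14, 4, 16, 17]
arr[mid]=4<16: swap arr[7],arr[7]; lo=8,mid=8 → [15, 13, 12, 9, 11, 10, 14, 4, 16, 17]
arr[mid]=16=16: mid=9
end: lo=8, hi=8; arr = [15, 13, 12, 9, 11, 10, 14, 4, 16, 17]

[15, 13, 12, 9, 11, 10, 14, 4, 16, 17]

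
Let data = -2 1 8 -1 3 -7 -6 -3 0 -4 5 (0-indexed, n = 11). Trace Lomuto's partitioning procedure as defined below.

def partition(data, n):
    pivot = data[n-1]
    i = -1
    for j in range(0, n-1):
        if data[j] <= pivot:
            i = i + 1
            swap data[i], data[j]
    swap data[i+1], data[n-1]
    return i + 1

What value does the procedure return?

pivot = data[10] = 5; i = -1
j=0: data[0]=-2 ≤ 5 → i=0, swap data[0],data[0] (no change) → -2 1 8 -1 3 -7 -6 -3 0 -4 5
j=1: data[1]=1 ≤ 5 → i=1, swap data[1],data[1] (no change) → -2 1 8 -1 3 -7 -6 -3 0 -4 5
j=2: data[2]=8 > 5 → no swap
j=3: data[3]=-1 ≤ 5 → i=2, swap data[2],data[3] → -2 1 -1 8 3 -7 -6 -3 0 -4 5
j=4: data[4]=3 ≤ 5 → i=3, swap data[3],data[4] → -2 1 -1 3 8 -7 -6 -3 0 -4 5
j=5: data[5]=-7 ≤ 5 → i=4, swap data[4],data[5] → -2 1 -1 3 -7 8 -6 -3 0 -4 5
j=6: data[6]=-6 ≤ 5 → i=5, swap data[5],data[6] → -2 1 -1 3 -7 -6 8 -3 0 -4 5
j=7: data[7]=-3 ≤ 5 → i=6, swap data[6],data[7] → -2 1 -1 3 -7 -6 -3 8 0 -4 5
j=8: data[8]=0 ≤ 5 → i=7, swap data[7],data[8] → -2 1 -1 3 -7 -6 -3 0 8 -4 5
j=9: data[9]=-4 ≤ 5 → i=8, swap data[8],data[9] → -2 1 -1 3 -7 -6 -3 0 -4 8 5
final swap data[9],data[10] → -2 1 -1 3 -7 -6 -3 0 -4 5 8; return 9

9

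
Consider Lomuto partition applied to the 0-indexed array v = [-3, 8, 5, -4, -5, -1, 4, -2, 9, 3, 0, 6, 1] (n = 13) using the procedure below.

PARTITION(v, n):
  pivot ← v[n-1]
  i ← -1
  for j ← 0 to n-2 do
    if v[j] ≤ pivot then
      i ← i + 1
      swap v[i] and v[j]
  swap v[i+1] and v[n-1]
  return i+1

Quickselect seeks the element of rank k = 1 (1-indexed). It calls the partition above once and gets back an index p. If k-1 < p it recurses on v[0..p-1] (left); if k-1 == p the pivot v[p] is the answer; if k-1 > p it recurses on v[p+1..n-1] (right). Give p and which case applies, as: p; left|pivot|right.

6; left

pivot=1, i=-1
j=0: -3≤1, i=0, swap(0,0) ⇒ [-3, 8, 5, -4, -5, -1, 4, -2, 9, 3, 0, 6, 1]
j=1: 8>1, skip
j=2: 5>1, skip
j=3: -4≤1, i=1, swap(1,3) ⇒ [-3, -4, 5, 8, -5, -1, 4, -2, 9, 3, 0, 6, 1]
j=4: -5≤1, i=2, swap(2,4) ⇒ [-3, -4, -5, 8, 5, -1, 4, -2, 9, 3, 0, 6, 1]
j=5: -1≤1, i=3, swap(3,5) ⇒ [-3, -4, -5, -1, 5, 8, 4, -2, 9, 3, 0, 6, 1]
j=6: 4>1, skip
j=7: -2≤1, i=4, swap(4,7) ⇒ [-3, -4, -5, -1, -2, 8, 4, 5, 9, 3, 0, 6, 1]
j=8: 9>1, skip
j=9: 3>1, skip
j=10: 0≤1, i=5, swap(5,10) ⇒ [-3, -4, -5, -1, -2, 0, 4, 5, 9, 3, 8, 6, 1]
j=11: 6>1, skip
swap(6,12) ⇒ [-3, -4, -5, -1, -2, 0, 1, 5, 9, 3, 8, 6, 4]; return 6
p = 6; k-1 = 0 < 6 ⇒ left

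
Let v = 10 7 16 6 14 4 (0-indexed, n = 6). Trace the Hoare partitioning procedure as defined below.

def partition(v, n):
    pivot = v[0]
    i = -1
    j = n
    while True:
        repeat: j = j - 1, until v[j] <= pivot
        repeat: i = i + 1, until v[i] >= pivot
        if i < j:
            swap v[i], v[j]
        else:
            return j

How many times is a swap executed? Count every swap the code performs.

2

pivot=10
j stops at 5 (4), i stops at 0 (10); swap ⇒ 4 7 16 6 14 10
j stops at 3 (6), i stops at 2 (16); swap ⇒ 4 7 6 16 14 10
j stops at 2, i stops at 3; i≥j ⇒ return 2. v=4 7 6 16 14 10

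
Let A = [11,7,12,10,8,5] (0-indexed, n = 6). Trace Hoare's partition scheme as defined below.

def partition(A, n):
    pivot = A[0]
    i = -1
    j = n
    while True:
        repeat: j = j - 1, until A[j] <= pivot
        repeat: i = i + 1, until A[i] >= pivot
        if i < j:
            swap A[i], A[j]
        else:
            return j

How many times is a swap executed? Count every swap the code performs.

2

pivot = A[0] = 11; i = -1, j = 6
j→5 (A[5]=5≤11), i→0 (A[0]=11≥11); i<j, swap → [5,7,12,10,8,11]
j→4 (A[4]=8≤11), i→2 (A[2]=12≥11); i<j, swap → [5,7,8,10,12,11]
j→3, i→4; i≥j, return j=3. A = [5,7,8,10,12,11]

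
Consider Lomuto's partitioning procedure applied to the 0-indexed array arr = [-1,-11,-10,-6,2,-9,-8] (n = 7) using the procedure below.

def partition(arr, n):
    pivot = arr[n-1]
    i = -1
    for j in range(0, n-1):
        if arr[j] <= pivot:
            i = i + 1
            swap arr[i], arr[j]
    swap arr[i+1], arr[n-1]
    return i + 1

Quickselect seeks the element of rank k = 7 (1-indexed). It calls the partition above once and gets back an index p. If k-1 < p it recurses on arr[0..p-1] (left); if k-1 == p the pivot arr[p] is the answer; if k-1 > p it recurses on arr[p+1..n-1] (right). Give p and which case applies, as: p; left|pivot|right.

pivot = arr[6] = -8; i = -1
j=0: arr[0]=-1 > -8 → no swap
j=1: arr[1]=-11 ≤ -8 → i=0, swap arr[0],arr[1] → [-11,-1,-10,-6,2,-9,-8]
j=2: arr[2]=-10 ≤ -8 → i=1, swap arr[1],arr[2] → [-11,-10,-1,-6,2,-9,-8]
j=3: arr[3]=-6 > -8 → no swap
j=4: arr[4]=2 > -8 → no swap
j=5: arr[5]=-9 ≤ -8 → i=2, swap arr[2],arr[5] → [-11,-10,-9,-6,2,-1,-8]
final swap arr[3],arr[6] → [-11,-10,-9,-8,2,-1,-6]; return 3
p = 3; k-1 = 6 > 3 ⇒ right

3; right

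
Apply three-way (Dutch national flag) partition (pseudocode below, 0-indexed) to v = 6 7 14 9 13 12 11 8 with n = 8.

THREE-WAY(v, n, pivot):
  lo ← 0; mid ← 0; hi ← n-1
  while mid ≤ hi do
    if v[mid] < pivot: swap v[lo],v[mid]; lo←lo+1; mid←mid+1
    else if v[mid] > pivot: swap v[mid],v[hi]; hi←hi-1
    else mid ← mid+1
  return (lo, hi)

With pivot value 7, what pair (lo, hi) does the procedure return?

lo=0 mid=0 hi=7
6<7: swap(0,0), lo=1 mid=1 ⇒ 6 7 14 9 13 12 11 8
7=7: mid=2
14>7: swap(2,7), hi=6 ⇒ 6 7 8 9 13 12 11 14
8>7: swap(2,6), hi=5 ⇒ 6 7 11 9 13 12 8 14
11>7: swap(2,5), hi=4 ⇒ 6 7 12 9 13 11 8 14
12>7: swap(2,4), hi=3 ⇒ 6 7 13 9 12 11 8 14
13>7: swap(2,3), hi=2 ⇒ 6 7 9 13 12 11 8 14
9>7: swap(2,2), hi=1 ⇒ 6 7 9 13 12 11 8 14
done. lo=1 hi=1; v=6 7 9 13 12 11 8 14

(1, 1)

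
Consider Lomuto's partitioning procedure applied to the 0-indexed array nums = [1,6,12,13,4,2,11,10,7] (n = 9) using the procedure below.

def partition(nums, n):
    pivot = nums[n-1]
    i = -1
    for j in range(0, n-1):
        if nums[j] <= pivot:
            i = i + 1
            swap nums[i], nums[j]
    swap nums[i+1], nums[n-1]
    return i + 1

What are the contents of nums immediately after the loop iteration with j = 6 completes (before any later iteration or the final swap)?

[1,6,4,2,12,13,11,10,7]

pivot = nums[8] = 7; i = -1
j=0: nums[0]=1 ≤ 7 → i=0, swap nums[0],nums[0] (no change) → [1,6,12,13,4,2,11,10,7]
j=1: nums[1]=6 ≤ 7 → i=1, swap nums[1],nums[1] (no change) → [1,6,12,13,4,2,11,10,7]
j=2: nums[2]=12 > 7 → no swap
j=3: nums[3]=13 > 7 → no swap
j=4: nums[4]=4 ≤ 7 → i=2, swap nums[2],nums[4] → [1,6,4,13,12,2,11,10,7]
j=5: nums[5]=2 ≤ 7 → i=3, swap nums[3],nums[5] → [1,6,4,2,12,13,11,10,7]
j=6: nums[6]=11 > 7 → no swap
(after j=6) nums = [1,6,4,2,12,13,11,10,7]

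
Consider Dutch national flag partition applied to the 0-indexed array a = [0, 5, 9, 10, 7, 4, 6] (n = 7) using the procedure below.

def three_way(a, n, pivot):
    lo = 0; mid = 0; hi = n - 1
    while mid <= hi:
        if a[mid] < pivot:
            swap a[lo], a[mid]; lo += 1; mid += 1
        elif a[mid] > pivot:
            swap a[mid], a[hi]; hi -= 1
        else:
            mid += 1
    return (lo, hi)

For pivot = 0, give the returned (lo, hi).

lo=0 mid=0 hi=6
0=0: mid=1
5>0: swap(1,6), hi=5 ⇒ [0, 6, 9, 10, 7, 4, 5]
6>0: swap(1,5), hi=4 ⇒ [0, 4, 9, 10, 7, 6, 5]
4>0: swap(1,4), hi=3 ⇒ [0, 7, 9, 10, 4, 6, 5]
7>0: swap(1,3), hi=2 ⇒ [0, 10, 9, 7, 4, 6, 5]
10>0: swap(1,2), hi=1 ⇒ [0, 9, 10, 7, 4, 6, 5]
9>0: swap(1,1), hi=0 ⇒ [0, 9, 10, 7, 4, 6, 5]
done. lo=0 hi=0; a=[0, 9, 10, 7, 4, 6, 5]

(0, 0)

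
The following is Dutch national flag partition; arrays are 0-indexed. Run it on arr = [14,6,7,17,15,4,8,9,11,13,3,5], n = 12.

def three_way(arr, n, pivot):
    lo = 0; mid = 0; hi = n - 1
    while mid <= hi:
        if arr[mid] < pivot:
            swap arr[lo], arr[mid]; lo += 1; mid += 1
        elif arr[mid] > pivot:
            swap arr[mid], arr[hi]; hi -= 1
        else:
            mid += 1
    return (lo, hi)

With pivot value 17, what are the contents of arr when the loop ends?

[14,6,7,15,4,8,9,11,13,3,5,17]

pivot = 17; lo=0, mid=0, hi=11
arr[mid]=14<17: swap arr[0],arr[0]; lo=1,mid=1 → [14,6,7,17,15,4,8,9,11,13,3,5]
arr[mid]=6<17: swap arr[1],arr[1]; lo=2,mid=2 → [14,6,7,17,15,4,8,9,11,13,3,5]
arr[mid]=7<17: swap arr[2],arr[2]; lo=3,mid=3 → [14,6,7,17,15,4,8,9,11,13,3,5]
arr[mid]=17=17: mid=4
arr[mid]=15<17: swap arr[3],arr[4]; lo=4,mid=5 → [14,6,7,15,17,4,8,9,11,13,3,5]
arr[mid]=4<17: swap arr[4],arr[5]; lo=5,mid=6 → [14,6,7,15,4,17,8,9,11,13,3,5]
arr[mid]=8<17: swap arr[5],arr[6]; lo=6,mid=7 → [14,6,7,15,4,8,17,9,11,13,3,5]
arr[mid]=9<17: swap arr[6],arr[7]; lo=7,mid=8 → [14,6,7,15,4,8,9,17,11,13,3,5]
arr[mid]=11<17: swap arr[7],arr[8]; lo=8,mid=9 → [14,6,7,15,4,8,9,11,17,13,3,5]
arr[mid]=13<17: swap arr[8],arr[9]; lo=9,mid=10 → [14,6,7,15,4,8,9,11,13,17,3,5]
arr[mid]=3<17: swap arr[9],arr[10]; lo=10,mid=11 → [14,6,7,15,4,8,9,11,13,3,17,5]
arr[mid]=5<17: swap arr[10],arr[11]; lo=11,mid=12 → [14,6,7,15,4,8,9,11,13,3,5,17]
end: lo=11, hi=11; arr = [14,6,7,15,4,8,9,11,13,3,5,17]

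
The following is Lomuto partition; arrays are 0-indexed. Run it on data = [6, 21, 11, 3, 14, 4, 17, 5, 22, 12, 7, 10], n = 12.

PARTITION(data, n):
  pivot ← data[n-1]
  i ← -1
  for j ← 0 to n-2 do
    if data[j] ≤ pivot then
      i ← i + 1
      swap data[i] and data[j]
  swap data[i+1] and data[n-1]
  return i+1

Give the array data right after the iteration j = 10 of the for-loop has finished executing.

[6, 3, 4, 5, 7, 11, 17, 21, 22, 12, 14, 10]

pivot = data[11] = 10; i = -1
j=0: data[0]=6 ≤ 10 → i=0, swap data[0],data[0] (no change) → [6, 21, 11, 3, 14, 4, 17, 5, 22, 12, 7, 10]
j=1: data[1]=21 > 10 → no swap
j=2: data[2]=11 > 10 → no swap
j=3: data[3]=3 ≤ 10 → i=1, swap data[1],data[3] → [6, 3, 11, 21, 14, 4, 17, 5, 22, 12, 7, 10]
j=4: data[4]=14 > 10 → no swap
j=5: data[5]=4 ≤ 10 → i=2, swap data[2],data[5] → [6, 3, 4, 21, 14, 11, 17, 5, 22, 12, 7, 10]
j=6: data[6]=17 > 10 → no swap
j=7: data[7]=5 ≤ 10 → i=3, swap data[3],data[7] → [6, 3, 4, 5, 14, 11, 17, 21, 22, 12, 7, 10]
j=8: data[8]=22 > 10 → no swap
j=9: data[9]=12 > 10 → no swap
j=10: data[10]=7 ≤ 10 → i=4, swap data[4],data[10] → [6, 3, 4, 5, 7, 11, 17, 21, 22, 12, 14, 10]
(after j=10) data = [6, 3, 4, 5, 7, 11, 17, 21, 22, 12, 14, 10]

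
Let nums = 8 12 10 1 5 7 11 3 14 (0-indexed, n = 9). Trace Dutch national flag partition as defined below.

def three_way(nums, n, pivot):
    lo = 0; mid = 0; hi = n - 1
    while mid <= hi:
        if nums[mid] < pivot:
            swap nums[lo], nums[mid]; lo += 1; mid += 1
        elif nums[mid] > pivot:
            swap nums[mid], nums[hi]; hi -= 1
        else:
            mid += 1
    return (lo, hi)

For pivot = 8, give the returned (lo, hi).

(4, 4)

lo=0 mid=0 hi=8
8=8: mid=1
12>8: swap(1,8), hi=7 ⇒ 8 14 10 1 5 7 11 3 12
14>8: swap(1,7), hi=6 ⇒ 8 3 10 1 5 7 11 14 12
3<8: swap(0,1), lo=1 mid=2 ⇒ 3 8 10 1 5 7 11 14 12
10>8: swap(2,6), hi=5 ⇒ 3 8 11 1 5 7 10 14 12
11>8: swap(2,5), hi=4 ⇒ 3 8 7 1 5 11 10 14 12
7<8: swap(1,2), lo=2 mid=3 ⇒ 3 7 8 1 5 11 10 14 12
1<8: swap(2,3), lo=3 mid=4 ⇒ 3 7 1 8 5 11 10 14 12
5<8: swap(3,4), lo=4 mid=5 ⇒ 3 7 1 5 8 11 10 14 12
done. lo=4 hi=4; nums=3 7 1 5 8 11 10 14 12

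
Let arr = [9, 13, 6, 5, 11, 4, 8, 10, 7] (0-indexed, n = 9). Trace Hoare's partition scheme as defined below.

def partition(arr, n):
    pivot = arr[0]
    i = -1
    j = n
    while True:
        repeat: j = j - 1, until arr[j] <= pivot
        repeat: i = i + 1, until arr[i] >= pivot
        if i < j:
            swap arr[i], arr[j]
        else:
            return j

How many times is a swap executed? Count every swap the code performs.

3

pivot = arr[0] = 9; i = -1, j = 9
j→8 (arr[8]=7≤9), i→0 (arr[0]=9≥9); i<j, swap → [7, 13, 6, 5, 11, 4, 8, 10, 9]
j→6 (arr[6]=8≤9), i→1 (arr[1]=13≥9); i<j, swap → [7, 8, 6, 5, 11, 4, 13, 10, 9]
j→5 (arr[5]=4≤9), i→4 (arr[4]=11≥9); i<j, swap → [7, 8, 6, 5, 4, 11, 13, 10, 9]
j→4, i→5; i≥j, return j=4. arr = [7, 8, 6, 5, 4, 11, 13, 10, 9]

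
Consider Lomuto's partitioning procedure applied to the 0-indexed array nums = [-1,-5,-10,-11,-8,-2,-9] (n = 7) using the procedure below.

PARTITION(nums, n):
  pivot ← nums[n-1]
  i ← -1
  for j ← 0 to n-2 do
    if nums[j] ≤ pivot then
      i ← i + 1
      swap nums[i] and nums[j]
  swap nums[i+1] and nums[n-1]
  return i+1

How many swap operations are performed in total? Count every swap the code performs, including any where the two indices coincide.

3

pivot = nums[6] = -9; i = -1
j=0: nums[0]=-1 > -9 → no swap
j=1: nums[1]=-5 > -9 → no swap
j=2: nums[2]=-10 ≤ -9 → i=0, swap nums[0],nums[2] → [-10,-5,-1,-11,-8,-2,-9]
j=3: nums[3]=-11 ≤ -9 → i=1, swap nums[1],nums[3] → [-10,-11,-1,-5,-8,-2,-9]
j=4: nums[4]=-8 > -9 → no swap
j=5: nums[5]=-2 > -9 → no swap
final swap nums[2],nums[6] → [-10,-11,-9,-5,-8,-2,-1]; return 2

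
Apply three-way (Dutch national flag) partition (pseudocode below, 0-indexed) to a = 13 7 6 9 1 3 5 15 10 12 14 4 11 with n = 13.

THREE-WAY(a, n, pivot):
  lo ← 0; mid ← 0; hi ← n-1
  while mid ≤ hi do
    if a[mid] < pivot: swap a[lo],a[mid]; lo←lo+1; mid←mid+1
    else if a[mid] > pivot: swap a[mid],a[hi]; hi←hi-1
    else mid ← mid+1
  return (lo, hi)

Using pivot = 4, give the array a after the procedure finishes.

3 1 4 9 6 5 15 10 12 14 7 11 13

pivot = 4; lo=0, mid=0, hi=12
a[mid]=13>4: swap a[0],a[12]; hi=11 → 11 7 6 9 1 3 5 15 10 12 14 4 13
a[mid]=11>4: swap a[0],a[11]; hi=10 → 4 7 6 9 1 3 5 15 10 12 14 11 13
a[mid]=4=4: mid=1
a[mid]=7>4: swap a[1],a[10]; hi=9 → 4 14 6 9 1 3 5 15 10 12 7 11 13
a[mid]=14>4: swap a[1],a[9]; hi=8 → 4 12 6 9 1 3 5 15 10 14 7 11 13
a[mid]=12>4: swap a[1],a[8]; hi=7 → 4 10 6 9 1 3 5 15 12 14 7 11 13
a[mid]=10>4: swap a[1],a[7]; hi=6 → 4 15 6 9 1 3 5 10 12 14 7 11 13
a[mid]=15>4: swap a[1],a[6]; hi=5 → 4 5 6 9 1 3 15 10 12 14 7 11 13
a[mid]=5>4: swap a[1],a[5]; hi=4 → 4 3 6 9 1 5 15 10 12 14 7 11 13
a[mid]=3<4: swap a[0],a[1]; lo=1,mid=2 → 3 4 6 9 1 5 15 10 12 14 7 11 13
a[mid]=6>4: swap a[2],a[4]; hi=3 → 3 4 1 9 6 5 15 10 12 14 7 11 13
a[mid]=1<4: swap a[1],a[2]; lo=2,mid=3 → 3 1 4 9 6 5 15 10 12 14 7 11 13
a[mid]=9>4: swap a[3],a[3]; hi=2 → 3 1 4 9 6 5 15 10 12 14 7 11 13
end: lo=2, hi=2; a = 3 1 4 9 6 5 15 10 12 14 7 11 13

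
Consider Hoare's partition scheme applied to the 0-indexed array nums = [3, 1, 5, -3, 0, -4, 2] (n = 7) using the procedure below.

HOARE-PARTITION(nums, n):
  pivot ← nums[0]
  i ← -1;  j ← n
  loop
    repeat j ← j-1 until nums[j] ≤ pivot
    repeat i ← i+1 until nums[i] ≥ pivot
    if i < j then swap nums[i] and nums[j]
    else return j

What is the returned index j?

pivot = nums[0] = 3; i = -1, j = 7
j→6 (nums[6]=2≤3), i→0 (nums[0]=3≥3); i<j, swap → [2, 1, 5, -3, 0, -4, 3]
j→5 (nums[5]=-4≤3), i→2 (nums[2]=5≥3); i<j, swap → [2, 1, -4, -3, 0, 5, 3]
j→4, i→5; i≥j, return j=4. nums = [2, 1, -4, -3, 0, 5, 3]

4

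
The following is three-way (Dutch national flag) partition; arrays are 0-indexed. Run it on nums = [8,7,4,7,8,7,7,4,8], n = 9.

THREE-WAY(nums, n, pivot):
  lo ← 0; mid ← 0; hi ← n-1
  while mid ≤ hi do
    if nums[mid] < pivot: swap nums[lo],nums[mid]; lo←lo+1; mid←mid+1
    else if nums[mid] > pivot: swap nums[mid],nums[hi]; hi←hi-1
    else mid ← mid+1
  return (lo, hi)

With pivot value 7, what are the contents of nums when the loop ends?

[4,4,7,7,7,7,8,8,8]

lo=0 mid=0 hi=8
8>7: swap(0,8), hi=7 ⇒ [8,7,4,7,8,7,7,4,8]
8>7: swap(0,7), hi=6 ⇒ [4,7,4,7,8,7,7,8,8]
4<7: swap(0,0), lo=1 mid=1 ⇒ [4,7,4,7,8,7,7,8,8]
7=7: mid=2
4<7: swap(1,2), lo=2 mid=3 ⇒ [4,4,7,7,8,7,7,8,8]
7=7: mid=4
8>7: swap(4,6), hi=5 ⇒ [4,4,7,7,7,7,8,8,8]
7=7: mid=5
7=7: mid=6
done. lo=2 hi=5; nums=[4,4,7,7,7,7,8,8,8]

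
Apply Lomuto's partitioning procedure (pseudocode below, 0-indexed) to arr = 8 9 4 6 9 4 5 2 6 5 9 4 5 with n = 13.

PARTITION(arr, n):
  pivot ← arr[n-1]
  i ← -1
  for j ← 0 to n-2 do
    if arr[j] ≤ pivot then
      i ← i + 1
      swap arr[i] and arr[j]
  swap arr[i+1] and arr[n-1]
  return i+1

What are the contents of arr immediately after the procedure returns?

4 4 5 2 5 4 5 6 6 9 9 9 8

pivot=5, i=-1
j=0: 8>5, skip
j=1: 9>5, skip
j=2: 4≤5, i=0, swap(0,2) ⇒ 4 9 8 6 9 4 5 2 6 5 9 4 5
j=3: 6>5, skip
j=4: 9>5, skip
j=5: 4≤5, i=1, swap(1,5) ⇒ 4 4 8 6 9 9 5 2 6 5 9 4 5
j=6: 5≤5, i=2, swap(2,6) ⇒ 4 4 5 6 9 9 8 2 6 5 9 4 5
j=7: 2≤5, i=3, swap(3,7) ⇒ 4 4 5 2 9 9 8 6 6 5 9 4 5
j=8: 6>5, skip
j=9: 5≤5, i=4, swap(4,9) ⇒ 4 4 5 2 5 9 8 6 6 9 9 4 5
j=10: 9>5, skip
j=11: 4≤5, i=5, swap(5,11) ⇒ 4 4 5 2 5 4 8 6 6 9 9 9 5
swap(6,12) ⇒ 4 4 5 2 5 4 5 6 6 9 9 9 8; return 6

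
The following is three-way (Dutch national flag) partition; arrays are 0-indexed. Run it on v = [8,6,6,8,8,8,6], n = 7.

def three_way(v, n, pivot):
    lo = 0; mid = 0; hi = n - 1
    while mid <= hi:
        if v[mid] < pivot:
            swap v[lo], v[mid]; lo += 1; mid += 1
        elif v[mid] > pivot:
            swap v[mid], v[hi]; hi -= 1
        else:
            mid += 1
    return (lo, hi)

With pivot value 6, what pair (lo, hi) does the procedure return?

(0, 2)

lo=0 mid=0 hi=6
8>6: swap(0,6), hi=5 ⇒ [6,6,6,8,8,8,8]
6=6: mid=1
6=6: mid=2
6=6: mid=3
8>6: swap(3,5), hi=4 ⇒ [6,6,6,8,8,8,8]
8>6: swap(3,4), hi=3 ⇒ [6,6,6,8,8,8,8]
8>6: swap(3,3), hi=2 ⇒ [6,6,6,8,8,8,8]
done. lo=0 hi=2; v=[6,6,6,8,8,8,8]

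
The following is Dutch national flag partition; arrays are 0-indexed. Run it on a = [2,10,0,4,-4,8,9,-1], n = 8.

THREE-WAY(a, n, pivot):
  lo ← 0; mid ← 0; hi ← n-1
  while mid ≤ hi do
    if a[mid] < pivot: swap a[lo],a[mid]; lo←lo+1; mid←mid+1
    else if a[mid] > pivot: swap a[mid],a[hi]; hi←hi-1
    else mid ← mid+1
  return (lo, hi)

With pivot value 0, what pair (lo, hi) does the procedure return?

lo=0 mid=0 hi=7
2>0: swap(0,7), hi=6 ⇒ [-1,10,0,4,-4,8,9,2]
-1<0: swap(0,0), lo=1 mid=1 ⇒ [-1,10,0,4,-4,8,9,2]
10>0: swap(1,6), hi=5 ⇒ [-1,9,0,4,-4,8,10,2]
9>0: swap(1,5), hi=4 ⇒ [-1,8,0,4,-4,9,10,2]
8>0: swap(1,4), hi=3 ⇒ [-1,-4,0,4,8,9,10,2]
-4<0: swap(1,1), lo=2 mid=2 ⇒ [-1,-4,0,4,8,9,10,2]
0=0: mid=3
4>0: swap(3,3), hi=2 ⇒ [-1,-4,0,4,8,9,10,2]
done. lo=2 hi=2; a=[-1,-4,0,4,8,9,10,2]

(2, 2)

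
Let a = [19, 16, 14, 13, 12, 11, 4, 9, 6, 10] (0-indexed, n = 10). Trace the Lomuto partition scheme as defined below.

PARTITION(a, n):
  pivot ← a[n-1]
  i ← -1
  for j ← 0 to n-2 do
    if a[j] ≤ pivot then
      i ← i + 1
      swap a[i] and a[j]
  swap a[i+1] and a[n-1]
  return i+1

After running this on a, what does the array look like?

[4, 9, 6, 10, 12, 11, 19, 16, 14, 13]

pivot = a[9] = 10; i = -1
j=0: a[0]=19 > 10 → no swap
j=1: a[1]=16 > 10 → no swap
j=2: a[2]=14 > 10 → no swap
j=3: a[3]=13 > 10 → no swap
j=4: a[4]=12 > 10 → no swap
j=5: a[5]=11 > 10 → no swap
j=6: a[6]=4 ≤ 10 → i=0, swap a[0],a[6] → [4, 16, 14, 13, 12, 11, 19, 9, 6, 10]
j=7: a[7]=9 ≤ 10 → i=1, swap a[1],a[7] → [4, 9, 14, 13, 12, 11, 19, 16, 6, 10]
j=8: a[8]=6 ≤ 10 → i=2, swap a[2],a[8] → [4, 9, 6, 13, 12, 11, 19, 16, 14, 10]
final swap a[3],a[9] → [4, 9, 6, 10, 12, 11, 19, 16, 14, 13]; return 3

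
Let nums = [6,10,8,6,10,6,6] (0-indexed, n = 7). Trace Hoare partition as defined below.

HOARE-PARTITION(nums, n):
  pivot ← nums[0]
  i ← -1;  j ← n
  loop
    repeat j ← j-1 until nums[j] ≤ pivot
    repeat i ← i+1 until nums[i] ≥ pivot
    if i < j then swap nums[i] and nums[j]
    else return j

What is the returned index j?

pivot = nums[0] = 6; i = -1, j = 7
j→6 (nums[6]=6≤6), i→0 (nums[0]=6≥6); i<j, swap → [6,10,8,6,10,6,6]
j→5 (nums[5]=6≤6), i→1 (nums[1]=10≥6); i<j, swap → [6,6,8,6,10,10,6]
j→3 (nums[3]=6≤6), i→2 (nums[2]=8≥6); i<j, swap → [6,6,6,8,10,10,6]
j→2, i→3; i≥j, return j=2. nums = [6,6,6,8,10,10,6]

2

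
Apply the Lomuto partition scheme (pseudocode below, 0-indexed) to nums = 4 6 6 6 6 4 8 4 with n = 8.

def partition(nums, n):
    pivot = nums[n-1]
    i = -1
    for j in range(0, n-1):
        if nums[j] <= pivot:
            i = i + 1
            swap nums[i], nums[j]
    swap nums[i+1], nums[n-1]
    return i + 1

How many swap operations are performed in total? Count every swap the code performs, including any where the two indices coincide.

pivot=4, i=-1
j=0: 4≤4, i=0, swap(0,0) ⇒ 4 6 6 6 6 4 8 4
j=1: 6>4, skip
j=2: 6>4, skip
j=3: 6>4, skip
j=4: 6>4, skip
j=5: 4≤4, i=1, swap(1,5) ⇒ 4 4 6 6 6 6 8 4
j=6: 8>4, skip
swap(2,7) ⇒ 4 4 4 6 6 6 8 6; return 2

3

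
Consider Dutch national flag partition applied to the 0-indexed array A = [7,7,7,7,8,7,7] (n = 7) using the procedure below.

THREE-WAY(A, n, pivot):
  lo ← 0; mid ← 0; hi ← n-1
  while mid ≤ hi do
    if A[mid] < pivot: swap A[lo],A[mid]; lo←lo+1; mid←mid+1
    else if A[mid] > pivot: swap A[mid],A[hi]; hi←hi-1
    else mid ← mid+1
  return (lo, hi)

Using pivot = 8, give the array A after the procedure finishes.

[7,7,7,7,7,7,8]

pivot = 8; lo=0, mid=0, hi=6
A[mid]=7<8: swap A[0],A[0]; lo=1,mid=1 → [7,7,7,7,8,7,7]
A[mid]=7<8: swap A[1],A[1]; lo=2,mid=2 → [7,7,7,7,8,7,7]
A[mid]=7<8: swap A[2],A[2]; lo=3,mid=3 → [7,7,7,7,8,7,7]
A[mid]=7<8: swap A[3],A[3]; lo=4,mid=4 → [7,7,7,7,8,7,7]
A[mid]=8=8: mid=5
A[mid]=7<8: swap A[4],A[5]; lo=5,mid=6 → [7,7,7,7,7,8,7]
A[mid]=7<8: swap A[5],A[6]; lo=6,mid=7 → [7,7,7,7,7,7,8]
end: lo=6, hi=6; A = [7,7,7,7,7,7,8]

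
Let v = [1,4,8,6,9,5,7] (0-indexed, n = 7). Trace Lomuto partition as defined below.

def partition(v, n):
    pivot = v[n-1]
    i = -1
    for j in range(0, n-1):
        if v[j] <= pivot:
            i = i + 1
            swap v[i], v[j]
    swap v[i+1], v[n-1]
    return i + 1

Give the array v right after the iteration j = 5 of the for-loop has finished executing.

[1,4,6,5,9,8,7]

pivot = v[6] = 7; i = -1
j=0: v[0]=1 ≤ 7 → i=0, swap v[0],v[0] (no change) → [1,4,8,6,9,5,7]
j=1: v[1]=4 ≤ 7 → i=1, swap v[1],v[1] (no change) → [1,4,8,6,9,5,7]
j=2: v[2]=8 > 7 → no swap
j=3: v[3]=6 ≤ 7 → i=2, swap v[2],v[3] → [1,4,6,8,9,5,7]
j=4: v[4]=9 > 7 → no swap
j=5: v[5]=5 ≤ 7 → i=3, swap v[3],v[5] → [1,4,6,5,9,8,7]
(after j=5) v = [1,4,6,5,9,8,7]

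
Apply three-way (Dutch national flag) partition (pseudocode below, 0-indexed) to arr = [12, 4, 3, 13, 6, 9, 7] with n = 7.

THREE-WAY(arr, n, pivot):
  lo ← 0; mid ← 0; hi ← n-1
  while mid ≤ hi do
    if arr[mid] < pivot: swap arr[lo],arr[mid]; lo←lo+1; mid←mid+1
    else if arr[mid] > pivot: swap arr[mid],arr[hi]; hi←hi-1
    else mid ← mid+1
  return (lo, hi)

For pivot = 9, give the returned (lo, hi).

(4, 4)

lo=0 mid=0 hi=6
12>9: swap(0,6), hi=5 ⇒ [7, 4, 3, 13, 6, 9, 12]
7<9: swap(0,0), lo=1 mid=1 ⇒ [7, 4, 3, 13, 6, 9, 12]
4<9: swap(1,1), lo=2 mid=2 ⇒ [7, 4, 3, 13, 6, 9, 12]
3<9: swap(2,2), lo=3 mid=3 ⇒ [7, 4, 3, 13, 6, 9, 12]
13>9: swap(3,5), hi=4 ⇒ [7, 4, 3, 9, 6, 13, 12]
9=9: mid=4
6<9: swap(3,4), lo=4 mid=5 ⇒ [7, 4, 3, 6, 9, 13, 12]
done. lo=4 hi=4; arr=[7, 4, 3, 6, 9, 13, 12]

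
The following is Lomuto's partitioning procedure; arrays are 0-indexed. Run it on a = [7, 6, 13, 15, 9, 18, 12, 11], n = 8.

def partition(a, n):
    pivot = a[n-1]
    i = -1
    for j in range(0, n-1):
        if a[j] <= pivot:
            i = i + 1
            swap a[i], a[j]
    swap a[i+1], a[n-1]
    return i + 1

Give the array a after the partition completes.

pivot = a[7] = 11; i = -1
j=0: a[0]=7 ≤ 11 → i=0, swap a[0],a[0] (no change) → [7, 6, 13, 15, 9, 18, 12, 11]
j=1: a[1]=6 ≤ 11 → i=1, swap a[1],a[1] (no change) → [7, 6, 13, 15, 9, 18, 12, 11]
j=2: a[2]=13 > 11 → no swap
j=3: a[3]=15 > 11 → no swap
j=4: a[4]=9 ≤ 11 → i=2, swap a[2],a[4] → [7, 6, 9, 15, 13, 18, 12, 11]
j=5: a[5]=18 > 11 → no swap
j=6: a[6]=12 > 11 → no swap
final swap a[3],a[7] → [7, 6, 9, 11, 13, 18, 12, 15]; return 3

[7, 6, 9, 11, 13, 18, 12, 15]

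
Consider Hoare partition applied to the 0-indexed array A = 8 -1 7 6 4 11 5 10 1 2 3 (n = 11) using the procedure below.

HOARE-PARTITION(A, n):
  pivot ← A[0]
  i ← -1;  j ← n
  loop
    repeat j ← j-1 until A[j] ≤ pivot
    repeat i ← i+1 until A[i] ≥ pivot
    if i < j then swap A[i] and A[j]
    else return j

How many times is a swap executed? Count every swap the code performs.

pivot=8
j stops at 10 (3), i stops at 0 (8); swap ⇒ 3 -1 7 6 4 11 5 10 1 2 8
j stops at 9 (2), i stops at 5 (11); swap ⇒ 3 -1 7 6 4 2 5 10 1 11 8
j stops at 8 (1), i stops at 7 (10); swap ⇒ 3 -1 7 6 4 2 5 1 10 11 8
j stops at 7, i stops at 8; i≥j ⇒ return 7. A=3 -1 7 6 4 2 5 1 10 11 8

3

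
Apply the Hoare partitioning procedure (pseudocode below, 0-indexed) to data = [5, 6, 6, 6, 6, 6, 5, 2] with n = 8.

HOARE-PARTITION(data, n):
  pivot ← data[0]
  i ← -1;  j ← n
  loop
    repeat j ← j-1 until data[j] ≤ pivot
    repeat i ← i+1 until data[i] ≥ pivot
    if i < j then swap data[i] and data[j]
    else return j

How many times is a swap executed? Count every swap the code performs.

pivot=5
j stops at 7 (2), i stops at 0 (5); swap ⇒ [2, 6, 6, 6, 6, 6, 5, 5]
j stops at 6 (5), i stops at 1 (6); swap ⇒ [2, 5, 6, 6, 6, 6, 6, 5]
j stops at 1, i stops at 2; i≥j ⇒ return 1. data=[2, 5, 6, 6, 6, 6, 6, 5]

2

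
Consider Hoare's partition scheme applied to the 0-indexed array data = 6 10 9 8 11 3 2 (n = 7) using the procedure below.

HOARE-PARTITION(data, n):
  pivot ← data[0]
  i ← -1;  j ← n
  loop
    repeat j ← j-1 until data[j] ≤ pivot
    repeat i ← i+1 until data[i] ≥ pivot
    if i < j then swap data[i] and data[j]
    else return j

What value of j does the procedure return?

1

pivot = data[0] = 6; i = -1, j = 7
j→6 (data[6]=2≤6), i→0 (data[0]=6≥6); i<j, swap → 2 10 9 8 11 3 6
j→5 (data[5]=3≤6), i→1 (data[1]=10≥6); i<j, swap → 2 3 9 8 11 10 6
j→1, i→2; i≥j, return j=1. data = 2 3 9 8 11 10 6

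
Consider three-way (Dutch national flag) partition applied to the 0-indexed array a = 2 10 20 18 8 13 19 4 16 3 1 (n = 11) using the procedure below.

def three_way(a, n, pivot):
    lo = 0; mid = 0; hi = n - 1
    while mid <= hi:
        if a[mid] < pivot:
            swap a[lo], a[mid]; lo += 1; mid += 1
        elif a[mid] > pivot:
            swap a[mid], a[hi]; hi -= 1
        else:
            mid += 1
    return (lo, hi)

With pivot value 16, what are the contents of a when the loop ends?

2 10 1 3 8 13 4 16 19 18 20

pivot = 16; lo=0, mid=0, hi=10
a[mid]=2<16: swap a[0],a[0]; lo=1,mid=1 → 2 10 20 18 8 13 19 4 16 3 1
a[mid]=10<16: swap a[1],a[1]; lo=2,mid=2 → 2 10 20 18 8 13 19 4 16 3 1
a[mid]=20>16: swap a[2],a[10]; hi=9 → 2 10 1 18 8 13 19 4 16 3 20
a[mid]=1<16: swap a[2],a[2]; lo=3,mid=3 → 2 10 1 18 8 13 19 4 16 3 20
a[mid]=18>16: swap a[3],a[9]; hi=8 → 2 10 1 3 8 13 19 4 16 18 20
a[mid]=3<16: swap a[3],a[3]; lo=4,mid=4 → 2 10 1 3 8 13 19 4 16 18 20
a[mid]=8<16: swap a[4],a[4]; lo=5,mid=5 → 2 10 1 3 8 13 19 4 16 18 20
a[mid]=13<16: swap a[5],a[5]; lo=6,mid=6 → 2 10 1 3 8 13 19 4 16 18 20
a[mid]=19>16: swap a[6],a[8]; hi=7 → 2 10 1 3 8 13 16 4 19 18 20
a[mid]=16=16: mid=7
a[mid]=4<16: swap a[6],a[7]; lo=7,mid=8 → 2 10 1 3 8 13 4 16 19 18 20
end: lo=7, hi=7; a = 2 10 1 3 8 13 4 16 19 18 20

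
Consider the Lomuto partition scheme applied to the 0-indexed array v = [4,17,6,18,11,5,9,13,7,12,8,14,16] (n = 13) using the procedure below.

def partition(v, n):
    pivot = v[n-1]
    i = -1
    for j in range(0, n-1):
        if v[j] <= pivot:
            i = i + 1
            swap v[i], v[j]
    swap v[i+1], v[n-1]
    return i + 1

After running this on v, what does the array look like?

[4,6,11,5,9,13,7,12,8,14,16,18,17]

pivot=16, i=-1
j=0: 4≤16, i=0, swap(0,0) ⇒ [4,17,6,18,11,5,9,13,7,12,8,14,16]
j=1: 17>16, skip
j=2: 6≤16, i=1, swap(1,2) ⇒ [4,6,17,18,11,5,9,13,7,12,8,14,16]
j=3: 18>16, skip
j=4: 11≤16, i=2, swap(2,4) ⇒ [4,6,11,18,17,5,9,13,7,12,8,14,16]
j=5: 5≤16, i=3, swap(3,5) ⇒ [4,6,11,5,17,18,9,13,7,12,8,14,16]
j=6: 9≤16, i=4, swap(4,6) ⇒ [4,6,11,5,9,18,17,13,7,12,8,14,16]
j=7: 13≤16, i=5, swap(5,7) ⇒ [4,6,11,5,9,13,17,18,7,12,8,14,16]
j=8: 7≤16, i=6, swap(6,8) ⇒ [4,6,11,5,9,13,7,18,17,12,8,14,16]
j=9: 12≤16, i=7, swap(7,9) ⇒ [4,6,11,5,9,13,7,12,17,18,8,14,16]
j=10: 8≤16, i=8, swap(8,10) ⇒ [4,6,11,5,9,13,7,12,8,18,17,14,16]
j=11: 14≤16, i=9, swap(9,11) ⇒ [4,6,11,5,9,13,7,12,8,14,17,18,16]
swap(10,12) ⇒ [4,6,11,5,9,13,7,12,8,14,16,18,17]; return 10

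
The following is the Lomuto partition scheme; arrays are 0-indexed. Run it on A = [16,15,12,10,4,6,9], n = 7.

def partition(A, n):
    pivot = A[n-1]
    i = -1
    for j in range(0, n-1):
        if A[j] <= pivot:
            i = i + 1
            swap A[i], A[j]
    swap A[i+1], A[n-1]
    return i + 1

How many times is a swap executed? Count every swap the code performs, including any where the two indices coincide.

pivot = A[6] = 9; i = -1
j=0: A[0]=16 > 9 → no swap
j=1: A[1]=15 > 9 → no swap
j=2: A[2]=12 > 9 → no swap
j=3: A[3]=10 > 9 → no swap
j=4: A[4]=4 ≤ 9 → i=0, swap A[0],A[4] → [4,15,12,10,16,6,9]
j=5: A[5]=6 ≤ 9 → i=1, swap A[1],A[5] → [4,6,12,10,16,15,9]
final swap A[2],A[6] → [4,6,9,10,16,15,12]; return 2

3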